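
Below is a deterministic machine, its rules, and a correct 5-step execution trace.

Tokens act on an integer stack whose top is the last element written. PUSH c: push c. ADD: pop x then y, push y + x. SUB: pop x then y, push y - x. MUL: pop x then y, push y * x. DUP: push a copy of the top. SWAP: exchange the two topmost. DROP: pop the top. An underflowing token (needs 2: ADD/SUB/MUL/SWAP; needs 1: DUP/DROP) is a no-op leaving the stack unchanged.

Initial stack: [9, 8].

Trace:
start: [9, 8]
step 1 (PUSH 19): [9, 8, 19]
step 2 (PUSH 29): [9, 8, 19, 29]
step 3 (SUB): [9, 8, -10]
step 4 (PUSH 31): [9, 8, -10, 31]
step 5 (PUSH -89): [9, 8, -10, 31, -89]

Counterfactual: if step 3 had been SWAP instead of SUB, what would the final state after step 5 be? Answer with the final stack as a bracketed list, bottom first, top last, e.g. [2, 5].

(re-executing from step 3 with the substitution; state before step 3: [9, 8, 19, 29])
step 3 (SWAP): [9, 8, 29, 19]
step 4 (PUSH 31): [9, 8, 29, 19, 31]
step 5 (PUSH -89): [9, 8, 29, 19, 31, -89]

[9, 8, 29, 19, 31, -89]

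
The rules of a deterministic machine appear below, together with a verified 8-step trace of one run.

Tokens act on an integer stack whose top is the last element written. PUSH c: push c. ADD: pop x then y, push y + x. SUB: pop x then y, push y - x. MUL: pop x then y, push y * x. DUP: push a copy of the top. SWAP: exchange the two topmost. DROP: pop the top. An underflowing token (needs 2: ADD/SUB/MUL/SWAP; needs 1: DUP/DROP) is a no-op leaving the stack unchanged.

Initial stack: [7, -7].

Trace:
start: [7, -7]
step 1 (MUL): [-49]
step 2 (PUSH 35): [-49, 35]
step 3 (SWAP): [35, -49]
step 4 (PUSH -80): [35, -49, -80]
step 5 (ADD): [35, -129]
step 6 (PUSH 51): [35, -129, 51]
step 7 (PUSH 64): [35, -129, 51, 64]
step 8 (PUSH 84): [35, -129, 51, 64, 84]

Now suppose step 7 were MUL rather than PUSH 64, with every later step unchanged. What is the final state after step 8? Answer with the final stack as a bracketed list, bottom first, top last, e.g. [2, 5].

[35, -6579, 84]

(re-executing from step 7 with the substitution; state before step 7: [35, -129, 51])
step 7 (MUL): [35, -6579]
step 8 (PUSH 84): [35, -6579, 84]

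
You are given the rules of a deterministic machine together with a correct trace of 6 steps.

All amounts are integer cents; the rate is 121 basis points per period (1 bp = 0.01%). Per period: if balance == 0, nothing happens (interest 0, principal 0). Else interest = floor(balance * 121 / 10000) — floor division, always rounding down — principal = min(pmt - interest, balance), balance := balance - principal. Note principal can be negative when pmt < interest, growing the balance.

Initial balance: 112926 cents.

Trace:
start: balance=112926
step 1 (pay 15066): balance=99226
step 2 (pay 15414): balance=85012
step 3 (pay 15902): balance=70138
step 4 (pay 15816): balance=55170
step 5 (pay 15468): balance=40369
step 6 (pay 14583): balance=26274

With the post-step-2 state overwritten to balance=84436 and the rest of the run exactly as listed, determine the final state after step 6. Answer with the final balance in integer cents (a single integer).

25670

state after step 2 := balance=84436
step 3 (pay 15902): balance=69555
step 4 (pay 15816): balance=54580
step 5 (pay 15468): balance=39772
step 6 (pay 14583): balance=25670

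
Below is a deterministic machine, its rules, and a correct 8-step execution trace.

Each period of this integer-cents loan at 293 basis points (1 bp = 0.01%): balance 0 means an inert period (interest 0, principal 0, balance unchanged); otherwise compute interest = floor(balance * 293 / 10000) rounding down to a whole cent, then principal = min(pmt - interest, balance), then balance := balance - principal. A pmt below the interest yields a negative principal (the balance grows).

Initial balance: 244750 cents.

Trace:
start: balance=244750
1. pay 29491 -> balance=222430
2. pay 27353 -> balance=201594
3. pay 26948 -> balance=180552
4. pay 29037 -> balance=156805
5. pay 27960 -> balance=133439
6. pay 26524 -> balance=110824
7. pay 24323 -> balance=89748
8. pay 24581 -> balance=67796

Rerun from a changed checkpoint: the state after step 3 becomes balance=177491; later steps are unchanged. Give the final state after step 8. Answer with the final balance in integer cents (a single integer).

64259

state after step 3 := balance=177491
4. pay 29037 -> balance=153654
5. pay 27960 -> balance=130196
6. pay 26524 -> balance=107486
7. pay 24323 -> balance=86312
8. pay 24581 -> balance=64259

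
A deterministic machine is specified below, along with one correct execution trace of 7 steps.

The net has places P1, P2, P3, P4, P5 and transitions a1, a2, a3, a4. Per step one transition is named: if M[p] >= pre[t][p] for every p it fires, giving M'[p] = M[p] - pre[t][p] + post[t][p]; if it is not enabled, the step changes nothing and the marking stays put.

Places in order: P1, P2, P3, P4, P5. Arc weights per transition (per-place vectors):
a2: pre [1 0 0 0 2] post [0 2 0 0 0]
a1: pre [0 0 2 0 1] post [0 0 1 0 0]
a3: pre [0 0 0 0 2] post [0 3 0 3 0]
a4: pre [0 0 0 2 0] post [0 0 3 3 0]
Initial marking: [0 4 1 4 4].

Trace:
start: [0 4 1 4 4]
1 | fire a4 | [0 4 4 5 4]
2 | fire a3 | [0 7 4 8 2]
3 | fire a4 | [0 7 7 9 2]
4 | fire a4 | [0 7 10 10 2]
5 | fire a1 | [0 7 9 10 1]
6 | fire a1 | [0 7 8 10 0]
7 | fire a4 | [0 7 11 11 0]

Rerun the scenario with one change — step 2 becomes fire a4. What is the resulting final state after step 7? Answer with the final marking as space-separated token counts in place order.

0 4 14 9 2

(re-executing from step 2 with the substitution; state before step 2: [0 4 4 5 4])
2 | fire a4 | [0 4 7 6 4]
3 | fire a4 | [0 4 10 7 4]
4 | fire a4 | [0 4 13 8 4]
5 | fire a1 | [0 4 12 8 3]
6 | fire a1 | [0 4 11 8 2]
7 | fire a4 | [0 4 14 9 2]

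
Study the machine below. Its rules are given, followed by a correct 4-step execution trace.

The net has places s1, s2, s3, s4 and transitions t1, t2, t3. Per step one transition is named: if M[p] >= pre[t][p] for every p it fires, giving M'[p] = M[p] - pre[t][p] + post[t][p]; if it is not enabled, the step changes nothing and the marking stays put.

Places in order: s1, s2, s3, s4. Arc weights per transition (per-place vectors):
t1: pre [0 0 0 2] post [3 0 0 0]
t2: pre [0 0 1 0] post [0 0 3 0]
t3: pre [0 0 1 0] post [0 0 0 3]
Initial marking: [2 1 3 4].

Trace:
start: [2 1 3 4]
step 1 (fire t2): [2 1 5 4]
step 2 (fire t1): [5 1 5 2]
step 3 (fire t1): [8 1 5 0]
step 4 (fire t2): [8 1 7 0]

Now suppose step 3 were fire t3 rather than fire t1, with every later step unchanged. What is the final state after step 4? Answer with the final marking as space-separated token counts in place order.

5 1 6 5

(re-executing from step 3 with the substitution; state before step 3: [5 1 5 2])
step 3 (fire t3): [5 1 4 5]
step 4 (fire t2): [5 1 6 5]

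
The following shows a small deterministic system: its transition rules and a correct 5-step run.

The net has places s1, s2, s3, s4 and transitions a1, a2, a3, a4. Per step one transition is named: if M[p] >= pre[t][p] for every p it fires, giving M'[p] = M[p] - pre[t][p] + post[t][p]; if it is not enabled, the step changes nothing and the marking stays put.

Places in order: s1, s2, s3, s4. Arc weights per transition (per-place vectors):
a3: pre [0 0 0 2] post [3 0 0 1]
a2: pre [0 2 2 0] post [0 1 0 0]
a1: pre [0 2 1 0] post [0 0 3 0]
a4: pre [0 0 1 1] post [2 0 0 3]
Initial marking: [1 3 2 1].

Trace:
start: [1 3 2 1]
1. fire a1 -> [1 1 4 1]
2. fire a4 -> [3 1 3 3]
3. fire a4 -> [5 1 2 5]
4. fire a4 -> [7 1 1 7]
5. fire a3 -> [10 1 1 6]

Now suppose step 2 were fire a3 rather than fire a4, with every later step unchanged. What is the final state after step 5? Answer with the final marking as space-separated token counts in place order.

(re-executing from step 2 with the substitution; state before step 2: [1 1 4 1])
2. fire a3 -> [1 1 4 1]
3. fire a4 -> [3 1 3 3]
4. fire a4 -> [5 1 2 5]
5. fire a3 -> [8 1 2 4]

8 1 2 4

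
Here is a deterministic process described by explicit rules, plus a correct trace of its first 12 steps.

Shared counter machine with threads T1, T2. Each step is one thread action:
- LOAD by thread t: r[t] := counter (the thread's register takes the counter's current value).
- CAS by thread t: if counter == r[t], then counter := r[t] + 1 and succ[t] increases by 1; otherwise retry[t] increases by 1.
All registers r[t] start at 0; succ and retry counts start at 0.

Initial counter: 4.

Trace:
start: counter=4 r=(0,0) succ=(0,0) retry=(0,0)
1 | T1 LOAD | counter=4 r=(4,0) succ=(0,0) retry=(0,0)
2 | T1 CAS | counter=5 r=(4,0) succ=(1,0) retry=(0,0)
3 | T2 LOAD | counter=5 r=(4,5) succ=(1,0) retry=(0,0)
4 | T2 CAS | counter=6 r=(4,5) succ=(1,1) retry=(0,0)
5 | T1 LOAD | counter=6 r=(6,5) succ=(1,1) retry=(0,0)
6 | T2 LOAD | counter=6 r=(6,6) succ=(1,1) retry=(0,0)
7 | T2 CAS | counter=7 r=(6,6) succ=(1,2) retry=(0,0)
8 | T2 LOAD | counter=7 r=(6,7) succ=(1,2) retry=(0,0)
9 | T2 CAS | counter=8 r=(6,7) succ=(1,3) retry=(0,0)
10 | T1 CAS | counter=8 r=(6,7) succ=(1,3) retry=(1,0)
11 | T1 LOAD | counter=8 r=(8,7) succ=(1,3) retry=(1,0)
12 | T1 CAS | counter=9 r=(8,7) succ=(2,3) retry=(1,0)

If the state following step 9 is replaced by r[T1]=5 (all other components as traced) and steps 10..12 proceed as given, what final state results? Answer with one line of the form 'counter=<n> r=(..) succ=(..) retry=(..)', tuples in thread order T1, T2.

state after step 9 := counter=8 r=(5,7) succ=(1,3) retry=(0,0)
10 | T1 CAS | counter=8 r=(5,7) succ=(1,3) retry=(1,0)
11 | T1 LOAD | counter=8 r=(8,7) succ=(1,3) retry=(1,0)
12 | T1 CAS | counter=9 r=(8,7) succ=(2,3) retry=(1,0)

counter=9 r=(8,7) succ=(2,3) retry=(1,0)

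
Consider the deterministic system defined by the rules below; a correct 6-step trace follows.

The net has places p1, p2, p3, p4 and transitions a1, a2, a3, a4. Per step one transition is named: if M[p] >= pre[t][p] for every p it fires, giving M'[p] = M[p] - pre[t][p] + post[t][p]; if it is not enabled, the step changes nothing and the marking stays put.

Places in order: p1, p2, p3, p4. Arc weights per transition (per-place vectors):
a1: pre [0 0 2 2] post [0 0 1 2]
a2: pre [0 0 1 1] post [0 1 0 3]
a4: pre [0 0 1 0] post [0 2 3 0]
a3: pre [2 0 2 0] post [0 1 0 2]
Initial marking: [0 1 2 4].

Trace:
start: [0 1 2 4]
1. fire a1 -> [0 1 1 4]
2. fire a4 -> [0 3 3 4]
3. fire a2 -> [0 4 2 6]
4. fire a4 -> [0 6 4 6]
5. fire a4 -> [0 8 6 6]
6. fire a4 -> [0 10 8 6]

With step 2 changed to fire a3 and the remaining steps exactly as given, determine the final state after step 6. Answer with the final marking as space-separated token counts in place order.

(re-executing from step 2 with the substitution; state before step 2: [0 1 1 4])
2. fire a3 -> [0 1 1 4]
3. fire a2 -> [0 2 0 6]
4. fire a4 -> [0 2 0 6]
5. fire a4 -> [0 2 0 6]
6. fire a4 -> [0 2 0 6]

0 2 0 6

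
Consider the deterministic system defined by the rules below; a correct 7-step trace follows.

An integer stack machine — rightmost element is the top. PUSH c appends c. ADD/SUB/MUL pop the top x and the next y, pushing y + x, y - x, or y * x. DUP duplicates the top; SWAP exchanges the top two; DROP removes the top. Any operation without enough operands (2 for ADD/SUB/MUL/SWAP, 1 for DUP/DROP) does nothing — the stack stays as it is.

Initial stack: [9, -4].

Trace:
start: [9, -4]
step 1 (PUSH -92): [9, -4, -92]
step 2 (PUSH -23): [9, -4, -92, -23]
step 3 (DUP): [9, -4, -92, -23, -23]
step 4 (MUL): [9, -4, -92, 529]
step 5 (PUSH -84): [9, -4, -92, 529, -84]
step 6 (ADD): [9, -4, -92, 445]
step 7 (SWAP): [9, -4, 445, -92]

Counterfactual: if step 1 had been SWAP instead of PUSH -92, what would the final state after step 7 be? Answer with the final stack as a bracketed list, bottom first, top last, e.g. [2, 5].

(re-executing from step 1 with the substitution; state before step 1: [9, -4])
step 1 (SWAP): [-4, 9]
step 2 (PUSH -23): [-4, 9, -23]
step 3 (DUP): [-4, 9, -23, -23]
step 4 (MUL): [-4, 9, 529]
step 5 (PUSH -84): [-4, 9, 529, -84]
step 6 (ADD): [-4, 9, 445]
step 7 (SWAP): [-4, 445, 9]

[-4, 445, 9]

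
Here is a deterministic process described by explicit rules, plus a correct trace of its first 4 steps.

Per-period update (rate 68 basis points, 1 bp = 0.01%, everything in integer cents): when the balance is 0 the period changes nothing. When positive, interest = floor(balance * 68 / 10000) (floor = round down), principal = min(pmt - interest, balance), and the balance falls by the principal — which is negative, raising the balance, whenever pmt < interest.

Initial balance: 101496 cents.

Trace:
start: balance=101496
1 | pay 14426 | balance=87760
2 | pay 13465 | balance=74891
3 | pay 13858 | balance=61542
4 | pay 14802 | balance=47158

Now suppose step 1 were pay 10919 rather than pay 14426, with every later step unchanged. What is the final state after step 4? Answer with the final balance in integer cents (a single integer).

(re-executing from step 1 with the substitution; state before step 1: balance=101496)
1 | pay 10919 | balance=91267
2 | pay 13465 | balance=78422
3 | pay 13858 | balance=65097
4 | pay 14802 | balance=50737

50737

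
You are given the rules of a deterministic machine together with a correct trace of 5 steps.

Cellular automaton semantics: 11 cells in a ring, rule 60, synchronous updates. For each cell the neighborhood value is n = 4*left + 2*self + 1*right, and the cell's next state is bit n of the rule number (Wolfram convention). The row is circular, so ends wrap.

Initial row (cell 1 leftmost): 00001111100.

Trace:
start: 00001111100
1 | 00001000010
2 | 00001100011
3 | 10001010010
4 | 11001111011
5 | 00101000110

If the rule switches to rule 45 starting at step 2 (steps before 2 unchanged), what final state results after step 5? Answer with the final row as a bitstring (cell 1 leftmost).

11010101001

(re-executing steps 2..5 under rule 45; state before step 2: 00001000010)
2 | 11101011010
3 | 10011110111
4 | 00010001100
5 | 11010101001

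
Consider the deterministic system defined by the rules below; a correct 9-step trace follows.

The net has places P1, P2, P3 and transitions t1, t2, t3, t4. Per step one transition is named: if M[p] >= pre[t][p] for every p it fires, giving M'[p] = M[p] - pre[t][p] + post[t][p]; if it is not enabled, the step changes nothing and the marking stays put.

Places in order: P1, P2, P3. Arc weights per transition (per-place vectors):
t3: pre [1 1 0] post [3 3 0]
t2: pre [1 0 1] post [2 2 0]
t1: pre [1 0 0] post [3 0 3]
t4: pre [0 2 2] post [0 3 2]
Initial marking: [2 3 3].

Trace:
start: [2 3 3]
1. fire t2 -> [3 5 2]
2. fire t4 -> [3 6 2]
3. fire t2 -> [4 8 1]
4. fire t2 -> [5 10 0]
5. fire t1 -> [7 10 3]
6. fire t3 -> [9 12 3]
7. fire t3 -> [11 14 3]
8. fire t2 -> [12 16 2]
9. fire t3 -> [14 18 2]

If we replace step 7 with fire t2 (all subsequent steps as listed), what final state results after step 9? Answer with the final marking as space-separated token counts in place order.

(re-executing from step 7 with the substitution; state before step 7: [9 12 3])
7. fire t2 -> [10 14 2]
8. fire t2 -> [11 16 1]
9. fire t3 -> [13 18 1]

13 18 1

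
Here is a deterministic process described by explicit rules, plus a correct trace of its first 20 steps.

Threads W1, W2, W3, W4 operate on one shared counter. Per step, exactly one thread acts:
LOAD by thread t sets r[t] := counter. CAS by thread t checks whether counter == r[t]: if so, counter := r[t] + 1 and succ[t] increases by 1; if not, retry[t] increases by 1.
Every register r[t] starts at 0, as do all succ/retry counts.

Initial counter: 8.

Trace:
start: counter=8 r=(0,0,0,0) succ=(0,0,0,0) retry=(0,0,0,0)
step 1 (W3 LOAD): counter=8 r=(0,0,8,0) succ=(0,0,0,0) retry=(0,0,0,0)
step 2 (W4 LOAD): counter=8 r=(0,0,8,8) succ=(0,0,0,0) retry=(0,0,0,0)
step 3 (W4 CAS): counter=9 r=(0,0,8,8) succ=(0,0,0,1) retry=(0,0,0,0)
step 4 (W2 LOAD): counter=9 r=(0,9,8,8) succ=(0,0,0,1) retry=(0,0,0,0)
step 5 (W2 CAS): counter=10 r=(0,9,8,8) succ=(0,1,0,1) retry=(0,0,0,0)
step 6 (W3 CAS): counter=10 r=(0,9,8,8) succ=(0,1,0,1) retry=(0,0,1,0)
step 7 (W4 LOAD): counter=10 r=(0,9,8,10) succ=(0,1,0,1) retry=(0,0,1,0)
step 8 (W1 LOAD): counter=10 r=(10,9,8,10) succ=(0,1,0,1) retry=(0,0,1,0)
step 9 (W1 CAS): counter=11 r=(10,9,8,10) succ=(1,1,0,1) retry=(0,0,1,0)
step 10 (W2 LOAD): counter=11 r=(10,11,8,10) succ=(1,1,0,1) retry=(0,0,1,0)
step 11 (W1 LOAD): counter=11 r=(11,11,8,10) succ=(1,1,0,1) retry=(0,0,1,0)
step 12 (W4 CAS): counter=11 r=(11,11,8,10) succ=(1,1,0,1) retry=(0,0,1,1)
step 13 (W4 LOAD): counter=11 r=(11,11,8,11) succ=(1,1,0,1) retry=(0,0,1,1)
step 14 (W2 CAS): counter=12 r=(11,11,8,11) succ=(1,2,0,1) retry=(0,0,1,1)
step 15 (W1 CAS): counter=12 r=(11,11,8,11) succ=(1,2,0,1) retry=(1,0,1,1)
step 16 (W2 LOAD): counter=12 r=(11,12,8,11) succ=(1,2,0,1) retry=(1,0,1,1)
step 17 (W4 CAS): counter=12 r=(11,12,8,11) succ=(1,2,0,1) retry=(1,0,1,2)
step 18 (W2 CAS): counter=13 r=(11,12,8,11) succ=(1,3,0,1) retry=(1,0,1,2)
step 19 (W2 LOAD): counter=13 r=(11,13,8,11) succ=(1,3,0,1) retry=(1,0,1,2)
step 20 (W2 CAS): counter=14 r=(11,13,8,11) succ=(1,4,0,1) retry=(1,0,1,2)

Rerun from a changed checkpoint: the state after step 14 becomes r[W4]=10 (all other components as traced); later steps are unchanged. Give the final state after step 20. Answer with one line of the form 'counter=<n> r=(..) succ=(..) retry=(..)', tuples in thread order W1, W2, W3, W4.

state after step 14 := counter=12 r=(11,11,8,10) succ=(1,2,0,1) retry=(0,0,1,1)
step 15 (W1 CAS): counter=12 r=(11,11,8,10) succ=(1,2,0,1) retry=(1,0,1,1)
step 16 (W2 LOAD): counter=12 r=(11,12,8,10) succ=(1,2,0,1) retry=(1,0,1,1)
step 17 (W4 CAS): counter=12 r=(11,12,8,10) succ=(1,2,0,1) retry=(1,0,1,2)
step 18 (W2 CAS): counter=13 r=(11,12,8,10) succ=(1,3,0,1) retry=(1,0,1,2)
step 19 (W2 LOAD): counter=13 r=(11,13,8,10) succ=(1,3,0,1) retry=(1,0,1,2)
step 20 (W2 CAS): counter=14 r=(11,13,8,10) succ=(1,4,0,1) retry=(1,0,1,2)

counter=14 r=(11,13,8,10) succ=(1,4,0,1) retry=(1,0,1,2)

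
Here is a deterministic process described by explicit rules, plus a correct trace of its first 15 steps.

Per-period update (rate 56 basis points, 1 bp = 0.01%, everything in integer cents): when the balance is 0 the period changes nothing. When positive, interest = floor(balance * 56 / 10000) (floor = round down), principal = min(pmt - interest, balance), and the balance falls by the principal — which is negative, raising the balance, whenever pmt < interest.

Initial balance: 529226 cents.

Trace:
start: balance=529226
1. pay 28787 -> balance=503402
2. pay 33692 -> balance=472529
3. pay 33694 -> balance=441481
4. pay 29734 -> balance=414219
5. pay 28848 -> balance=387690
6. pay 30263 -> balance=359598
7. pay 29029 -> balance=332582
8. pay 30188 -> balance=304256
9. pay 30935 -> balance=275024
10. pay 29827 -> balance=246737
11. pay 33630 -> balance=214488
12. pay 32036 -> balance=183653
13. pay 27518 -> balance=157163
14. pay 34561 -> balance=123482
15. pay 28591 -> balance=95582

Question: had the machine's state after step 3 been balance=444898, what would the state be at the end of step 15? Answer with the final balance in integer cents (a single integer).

99235

state after step 3 := balance=444898
4. pay 29734 -> balance=417655
5. pay 28848 -> balance=391145
6. pay 30263 -> balance=363072
7. pay 29029 -> balance=336076
8. pay 30188 -> balance=307770
9. pay 30935 -> balance=278558
10. pay 29827 -> balance=250290
11. pay 33630 -> balance=218061
12. pay 32036 -> balance=187246
13. pay 27518 -> balance=160776
14. pay 34561 -> balance=127115
15. pay 28591 -> balance=99235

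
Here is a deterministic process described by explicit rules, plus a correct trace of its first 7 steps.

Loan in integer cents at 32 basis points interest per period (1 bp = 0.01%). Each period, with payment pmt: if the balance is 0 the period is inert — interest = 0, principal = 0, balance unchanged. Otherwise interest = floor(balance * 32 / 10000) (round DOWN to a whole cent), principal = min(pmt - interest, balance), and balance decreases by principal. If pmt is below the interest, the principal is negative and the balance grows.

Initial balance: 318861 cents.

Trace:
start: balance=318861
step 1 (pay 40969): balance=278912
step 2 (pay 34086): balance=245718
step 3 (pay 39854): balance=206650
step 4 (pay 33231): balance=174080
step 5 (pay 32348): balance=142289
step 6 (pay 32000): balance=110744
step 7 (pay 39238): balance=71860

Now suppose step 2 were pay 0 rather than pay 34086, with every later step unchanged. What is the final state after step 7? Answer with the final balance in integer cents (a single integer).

(re-executing from step 2 with the substitution; state before step 2: balance=278912)
step 2 (pay 0): balance=279804
step 3 (pay 39854): balance=240845
step 4 (pay 33231): balance=208384
step 5 (pay 32348): balance=176702
step 6 (pay 32000): balance=145267
step 7 (pay 39238): balance=106493

106493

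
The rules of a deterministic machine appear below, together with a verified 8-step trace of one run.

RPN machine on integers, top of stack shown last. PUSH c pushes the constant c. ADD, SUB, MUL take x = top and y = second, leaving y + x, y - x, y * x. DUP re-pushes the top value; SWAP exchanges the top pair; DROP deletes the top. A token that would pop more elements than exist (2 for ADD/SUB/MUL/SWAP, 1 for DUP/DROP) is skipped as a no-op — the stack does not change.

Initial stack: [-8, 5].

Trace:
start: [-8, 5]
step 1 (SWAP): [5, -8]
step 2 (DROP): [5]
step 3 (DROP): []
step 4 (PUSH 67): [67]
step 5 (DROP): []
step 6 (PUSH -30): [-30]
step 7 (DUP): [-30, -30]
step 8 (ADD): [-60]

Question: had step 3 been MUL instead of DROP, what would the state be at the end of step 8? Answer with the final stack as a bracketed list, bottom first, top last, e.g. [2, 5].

[5, -60]

(re-executing from step 3 with the substitution; state before step 3: [5])
step 3 (MUL): [5]
step 4 (PUSH 67): [5, 67]
step 5 (DROP): [5]
step 6 (PUSH -30): [5, -30]
step 7 (DUP): [5, -30, -30]
step 8 (ADD): [5, -60]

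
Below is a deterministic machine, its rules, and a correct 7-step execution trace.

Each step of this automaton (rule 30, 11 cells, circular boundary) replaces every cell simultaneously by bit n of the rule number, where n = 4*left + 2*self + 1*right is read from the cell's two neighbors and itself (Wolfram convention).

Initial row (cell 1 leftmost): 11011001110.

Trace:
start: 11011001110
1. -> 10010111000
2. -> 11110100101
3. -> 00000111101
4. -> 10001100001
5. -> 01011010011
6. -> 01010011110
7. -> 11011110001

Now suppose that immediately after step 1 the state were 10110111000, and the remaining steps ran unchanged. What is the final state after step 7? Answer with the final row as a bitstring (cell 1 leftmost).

state after step 1 := 10110111000
2. -> 10100100101
3. -> 00111111101
4. -> 11100000001
5. -> 00010000011
6. -> 10111000110
7. -> 10100101100

10100101100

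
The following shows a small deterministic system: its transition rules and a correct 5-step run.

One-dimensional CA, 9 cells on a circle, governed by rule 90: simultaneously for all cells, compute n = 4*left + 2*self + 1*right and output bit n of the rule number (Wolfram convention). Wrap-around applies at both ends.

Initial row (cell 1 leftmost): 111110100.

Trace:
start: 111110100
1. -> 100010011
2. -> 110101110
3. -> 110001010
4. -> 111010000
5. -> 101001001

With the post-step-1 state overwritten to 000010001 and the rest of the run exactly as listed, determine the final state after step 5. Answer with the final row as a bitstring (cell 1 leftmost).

100110001

state after step 1 := 000010001
2. -> 100101010
3. -> 011000000
4. -> 111100000
5. -> 100110001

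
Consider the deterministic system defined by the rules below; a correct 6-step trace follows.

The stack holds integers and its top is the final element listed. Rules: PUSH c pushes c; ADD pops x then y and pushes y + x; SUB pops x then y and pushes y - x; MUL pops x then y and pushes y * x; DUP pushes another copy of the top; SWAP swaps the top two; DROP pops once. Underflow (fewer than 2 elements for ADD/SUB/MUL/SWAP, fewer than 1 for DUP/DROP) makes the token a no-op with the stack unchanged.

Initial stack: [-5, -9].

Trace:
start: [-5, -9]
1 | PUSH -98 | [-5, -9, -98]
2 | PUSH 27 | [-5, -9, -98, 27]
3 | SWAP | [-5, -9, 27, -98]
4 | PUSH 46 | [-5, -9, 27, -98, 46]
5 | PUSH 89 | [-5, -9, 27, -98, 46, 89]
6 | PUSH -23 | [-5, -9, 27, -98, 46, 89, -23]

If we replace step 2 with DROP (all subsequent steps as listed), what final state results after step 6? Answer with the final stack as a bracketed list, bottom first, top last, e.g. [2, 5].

[-9, -5, 46, 89, -23]

(re-executing from step 2 with the substitution; state before step 2: [-5, -9, -98])
2 | DROP | [-5, -9]
3 | SWAP | [-9, -5]
4 | PUSH 46 | [-9, -5, 46]
5 | PUSH 89 | [-9, -5, 46, 89]
6 | PUSH -23 | [-9, -5, 46, 89, -23]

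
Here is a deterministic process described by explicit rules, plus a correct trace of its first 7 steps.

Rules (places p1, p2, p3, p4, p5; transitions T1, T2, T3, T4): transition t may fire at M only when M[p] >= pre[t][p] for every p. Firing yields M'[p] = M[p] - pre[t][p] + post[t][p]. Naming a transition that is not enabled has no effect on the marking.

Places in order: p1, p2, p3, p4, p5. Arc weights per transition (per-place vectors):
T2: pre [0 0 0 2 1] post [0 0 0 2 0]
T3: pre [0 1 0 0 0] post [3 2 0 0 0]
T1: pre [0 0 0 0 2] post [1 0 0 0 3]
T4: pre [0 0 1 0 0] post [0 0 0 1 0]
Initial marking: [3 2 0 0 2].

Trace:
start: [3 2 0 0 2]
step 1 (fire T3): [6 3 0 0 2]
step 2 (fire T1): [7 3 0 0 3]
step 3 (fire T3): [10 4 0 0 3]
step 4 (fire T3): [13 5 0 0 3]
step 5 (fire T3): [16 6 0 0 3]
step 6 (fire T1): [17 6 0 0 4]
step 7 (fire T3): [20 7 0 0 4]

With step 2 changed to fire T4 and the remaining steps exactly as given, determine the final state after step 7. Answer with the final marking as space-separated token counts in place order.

(re-executing from step 2 with the substitution; state before step 2: [6 3 0 0 2])
step 2 (fire T4): [6 3 0 0 2]
step 3 (fire T3): [9 4 0 0 2]
step 4 (fire T3): [12 5 0 0 2]
step 5 (fire T3): [15 6 0 0 2]
step 6 (fire T1): [16 6 0 0 3]
step 7 (fire T3): [19 7 0 0 3]

19 7 0 0 3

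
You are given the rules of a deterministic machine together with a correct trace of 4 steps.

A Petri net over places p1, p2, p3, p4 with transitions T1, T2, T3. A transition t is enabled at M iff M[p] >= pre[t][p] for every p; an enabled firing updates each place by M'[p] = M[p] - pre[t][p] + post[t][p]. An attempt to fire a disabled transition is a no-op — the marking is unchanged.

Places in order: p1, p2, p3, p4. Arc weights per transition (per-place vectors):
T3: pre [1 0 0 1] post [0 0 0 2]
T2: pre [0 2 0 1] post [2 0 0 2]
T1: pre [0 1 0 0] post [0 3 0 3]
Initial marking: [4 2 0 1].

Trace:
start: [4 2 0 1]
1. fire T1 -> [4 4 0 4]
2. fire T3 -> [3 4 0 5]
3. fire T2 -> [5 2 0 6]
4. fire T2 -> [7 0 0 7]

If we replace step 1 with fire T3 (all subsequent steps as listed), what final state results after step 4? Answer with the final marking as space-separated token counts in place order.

(re-executing from step 1 with the substitution; state before step 1: [4 2 0 1])
1. fire T3 -> [3 2 0 2]
2. fire T3 -> [2 2 0 3]
3. fire T2 -> [4 0 0 4]
4. fire T2 -> [4 0 0 4]

4 0 0 4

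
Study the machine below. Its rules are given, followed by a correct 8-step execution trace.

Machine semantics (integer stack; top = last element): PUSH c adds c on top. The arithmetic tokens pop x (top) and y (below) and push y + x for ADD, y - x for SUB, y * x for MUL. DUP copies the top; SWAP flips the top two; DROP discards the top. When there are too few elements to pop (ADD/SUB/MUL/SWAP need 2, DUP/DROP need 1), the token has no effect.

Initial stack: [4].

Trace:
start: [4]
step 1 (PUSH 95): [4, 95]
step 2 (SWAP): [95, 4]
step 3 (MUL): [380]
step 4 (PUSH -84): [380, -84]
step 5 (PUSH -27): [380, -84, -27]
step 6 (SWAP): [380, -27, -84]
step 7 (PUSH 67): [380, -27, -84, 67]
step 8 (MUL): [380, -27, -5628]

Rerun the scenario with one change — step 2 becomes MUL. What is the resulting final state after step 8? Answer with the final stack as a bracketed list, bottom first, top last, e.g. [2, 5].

[380, -27, -5628]

(re-executing from step 2 with the substitution; state before step 2: [4, 95])
step 2 (MUL): [380]
step 3 (MUL): [380]
step 4 (PUSH -84): [380, -84]
step 5 (PUSH -27): [380, -84, -27]
step 6 (SWAP): [380, -27, -84]
step 7 (PUSH 67): [380, -27, -84, 67]
step 8 (MUL): [380, -27, -5628]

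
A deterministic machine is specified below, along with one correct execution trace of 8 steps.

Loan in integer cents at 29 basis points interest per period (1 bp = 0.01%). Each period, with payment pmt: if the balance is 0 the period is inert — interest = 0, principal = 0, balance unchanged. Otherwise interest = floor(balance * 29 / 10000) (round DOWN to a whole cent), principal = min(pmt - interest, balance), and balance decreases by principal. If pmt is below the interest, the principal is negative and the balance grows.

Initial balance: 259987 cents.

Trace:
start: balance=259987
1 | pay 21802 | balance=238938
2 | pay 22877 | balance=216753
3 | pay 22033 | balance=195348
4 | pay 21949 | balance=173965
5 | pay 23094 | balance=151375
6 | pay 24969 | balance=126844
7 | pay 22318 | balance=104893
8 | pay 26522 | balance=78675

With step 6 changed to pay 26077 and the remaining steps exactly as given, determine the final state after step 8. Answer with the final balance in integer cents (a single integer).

77560

(re-executing from step 6 with the substitution; state before step 6: balance=151375)
6 | pay 26077 | balance=125736
7 | pay 22318 | balance=103782
8 | pay 26522 | balance=77560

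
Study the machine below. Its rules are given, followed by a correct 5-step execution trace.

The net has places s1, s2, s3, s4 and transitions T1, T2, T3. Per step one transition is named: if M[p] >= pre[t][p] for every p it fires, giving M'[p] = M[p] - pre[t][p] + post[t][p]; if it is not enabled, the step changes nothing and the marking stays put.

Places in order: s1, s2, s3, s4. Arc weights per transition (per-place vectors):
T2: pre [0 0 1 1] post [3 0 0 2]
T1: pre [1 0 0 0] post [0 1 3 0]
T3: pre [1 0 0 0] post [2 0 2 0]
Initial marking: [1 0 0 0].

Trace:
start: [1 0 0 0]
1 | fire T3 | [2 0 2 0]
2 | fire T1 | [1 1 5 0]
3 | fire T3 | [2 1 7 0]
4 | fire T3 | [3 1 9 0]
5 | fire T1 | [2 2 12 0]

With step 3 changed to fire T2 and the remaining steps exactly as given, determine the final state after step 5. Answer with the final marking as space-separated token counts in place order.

(re-executing from step 3 with the substitution; state before step 3: [1 1 5 0])
3 | fire T2 | [1 1 5 0]
4 | fire T3 | [2 1 7 0]
5 | fire T1 | [1 2 10 0]

1 2 10 0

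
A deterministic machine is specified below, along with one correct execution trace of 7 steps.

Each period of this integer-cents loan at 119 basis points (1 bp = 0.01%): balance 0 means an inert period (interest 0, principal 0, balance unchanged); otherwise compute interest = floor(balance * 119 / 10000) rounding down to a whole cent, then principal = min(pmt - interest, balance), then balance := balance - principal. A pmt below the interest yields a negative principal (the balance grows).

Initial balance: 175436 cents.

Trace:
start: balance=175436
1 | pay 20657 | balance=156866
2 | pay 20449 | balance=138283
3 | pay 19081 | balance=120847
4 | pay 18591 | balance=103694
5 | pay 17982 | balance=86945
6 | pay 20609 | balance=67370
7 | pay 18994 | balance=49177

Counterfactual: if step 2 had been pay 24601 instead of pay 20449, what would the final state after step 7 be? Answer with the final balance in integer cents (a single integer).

44773

(re-executing from step 2 with the substitution; state before step 2: balance=156866)
2 | pay 24601 | balance=134131
3 | pay 19081 | balance=116646
4 | pay 18591 | balance=99443
5 | pay 17982 | balance=82644
6 | pay 20609 | balance=63018
7 | pay 18994 | balance=44773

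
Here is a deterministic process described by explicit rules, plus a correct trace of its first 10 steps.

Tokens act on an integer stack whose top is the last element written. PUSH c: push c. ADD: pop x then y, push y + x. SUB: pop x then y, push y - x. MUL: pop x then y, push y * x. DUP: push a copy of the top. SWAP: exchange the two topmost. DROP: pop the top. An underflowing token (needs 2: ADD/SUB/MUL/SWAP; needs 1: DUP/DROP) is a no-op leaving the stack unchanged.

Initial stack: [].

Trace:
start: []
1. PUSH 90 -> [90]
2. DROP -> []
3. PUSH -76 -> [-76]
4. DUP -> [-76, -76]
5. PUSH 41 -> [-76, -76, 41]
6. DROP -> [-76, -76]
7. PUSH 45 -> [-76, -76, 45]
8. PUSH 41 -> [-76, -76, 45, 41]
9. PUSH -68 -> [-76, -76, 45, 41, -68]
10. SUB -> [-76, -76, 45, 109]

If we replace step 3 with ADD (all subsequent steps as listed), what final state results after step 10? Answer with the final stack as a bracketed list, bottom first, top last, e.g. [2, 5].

[45, 109]

(re-executing from step 3 with the substitution; state before step 3: [])
3. ADD -> []
4. DUP -> []
5. PUSH 41 -> [41]
6. DROP -> []
7. PUSH 45 -> [45]
8. PUSH 41 -> [45, 41]
9. PUSH -68 -> [45, 41, -68]
10. SUB -> [45, 109]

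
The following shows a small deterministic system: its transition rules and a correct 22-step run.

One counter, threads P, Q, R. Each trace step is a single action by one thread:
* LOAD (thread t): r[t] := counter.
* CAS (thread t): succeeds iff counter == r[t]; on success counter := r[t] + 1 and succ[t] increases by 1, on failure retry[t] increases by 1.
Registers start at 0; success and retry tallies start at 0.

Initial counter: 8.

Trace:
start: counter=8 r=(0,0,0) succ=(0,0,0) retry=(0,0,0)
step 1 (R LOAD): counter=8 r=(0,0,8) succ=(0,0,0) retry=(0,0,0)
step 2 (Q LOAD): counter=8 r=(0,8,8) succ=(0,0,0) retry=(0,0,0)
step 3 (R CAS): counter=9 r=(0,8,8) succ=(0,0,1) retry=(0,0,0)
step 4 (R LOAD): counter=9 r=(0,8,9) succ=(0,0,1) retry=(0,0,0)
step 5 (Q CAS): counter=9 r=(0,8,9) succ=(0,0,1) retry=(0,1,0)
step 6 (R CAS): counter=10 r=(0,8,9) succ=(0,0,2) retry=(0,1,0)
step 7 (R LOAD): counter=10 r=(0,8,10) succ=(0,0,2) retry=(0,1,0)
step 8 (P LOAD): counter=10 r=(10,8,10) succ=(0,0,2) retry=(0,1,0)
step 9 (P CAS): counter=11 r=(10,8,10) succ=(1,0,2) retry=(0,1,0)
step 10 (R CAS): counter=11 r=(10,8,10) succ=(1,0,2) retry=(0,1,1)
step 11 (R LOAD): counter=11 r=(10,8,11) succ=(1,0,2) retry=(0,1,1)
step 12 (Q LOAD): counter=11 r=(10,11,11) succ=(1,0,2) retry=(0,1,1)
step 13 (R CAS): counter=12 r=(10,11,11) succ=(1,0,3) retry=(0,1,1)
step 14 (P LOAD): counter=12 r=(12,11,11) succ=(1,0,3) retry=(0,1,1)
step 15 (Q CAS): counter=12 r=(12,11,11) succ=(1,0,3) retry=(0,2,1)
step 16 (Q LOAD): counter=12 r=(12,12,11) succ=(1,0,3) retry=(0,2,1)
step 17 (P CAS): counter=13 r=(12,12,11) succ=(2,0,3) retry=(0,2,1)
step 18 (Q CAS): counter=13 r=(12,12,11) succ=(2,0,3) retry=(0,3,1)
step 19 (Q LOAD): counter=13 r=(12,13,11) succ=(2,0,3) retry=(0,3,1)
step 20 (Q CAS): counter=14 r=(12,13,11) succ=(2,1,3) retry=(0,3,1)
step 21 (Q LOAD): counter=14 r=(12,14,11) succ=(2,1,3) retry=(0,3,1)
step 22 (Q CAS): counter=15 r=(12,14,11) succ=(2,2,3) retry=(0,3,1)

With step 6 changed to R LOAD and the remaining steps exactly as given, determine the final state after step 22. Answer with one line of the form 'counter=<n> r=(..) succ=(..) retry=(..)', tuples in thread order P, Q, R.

(re-executing from step 6 with the substitution; state before step 6: counter=9 r=(0,8,9) succ=(0,0,1) retry=(0,1,0))
step 6 (R LOAD): counter=9 r=(0,8,9) succ=(0,0,1) retry=(0,1,0)
step 7 (R LOAD): counter=9 r=(0,8,9) succ=(0,0,1) retry=(0,1,0)
step 8 (P LOAD): counter=9 r=(9,8,9) succ=(0,0,1) retry=(0,1,0)
step 9 (P CAS): counter=10 r=(9,8,9) succ=(1,0,1) retry=(0,1,0)
step 10 (R CAS): counter=10 r=(9,8,9) succ=(1,0,1) retry=(0,1,1)
step 11 (R LOAD): counter=10 r=(9,8,10) succ=(1,0,1) retry=(0,1,1)
step 12 (Q LOAD): counter=10 r=(9,10,10) succ=(1,0,1) retry=(0,1,1)
step 13 (R CAS): counter=11 r=(9,10,10) succ=(1,0,2) retry=(0,1,1)
step 14 (P LOAD): counter=11 r=(11,10,10) succ=(1,0,2) retry=(0,1,1)
step 15 (Q CAS): counter=11 r=(11,10,10) succ=(1,0,2) retry=(0,2,1)
step 16 (Q LOAD): counter=11 r=(11,11,10) succ=(1,0,2) retry=(0,2,1)
step 17 (P CAS): counter=12 r=(11,11,10) succ=(2,0,2) retry=(0,2,1)
step 18 (Q CAS): counter=12 r=(11,11,10) succ=(2,0,2) retry=(0,3,1)
step 19 (Q LOAD): counter=12 r=(11,12,10) succ=(2,0,2) retry=(0,3,1)
step 20 (Q CAS): counter=13 r=(11,12,10) succ=(2,1,2) retry=(0,3,1)
step 21 (Q LOAD): counter=13 r=(11,13,10) succ=(2,1,2) retry=(0,3,1)
step 22 (Q CAS): counter=14 r=(11,13,10) succ=(2,2,2) retry=(0,3,1)

counter=14 r=(11,13,10) succ=(2,2,2) retry=(0,3,1)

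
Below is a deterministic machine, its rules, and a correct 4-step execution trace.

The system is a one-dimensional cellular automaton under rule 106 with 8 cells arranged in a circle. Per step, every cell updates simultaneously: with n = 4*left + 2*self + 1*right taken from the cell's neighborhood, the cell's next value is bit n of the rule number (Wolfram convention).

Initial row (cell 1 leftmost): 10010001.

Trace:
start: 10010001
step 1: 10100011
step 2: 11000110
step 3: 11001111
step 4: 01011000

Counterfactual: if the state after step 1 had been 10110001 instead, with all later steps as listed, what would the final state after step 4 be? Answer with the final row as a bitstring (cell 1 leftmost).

state after step 1 := 10110001
step 2: 11110011
step 3: 00010110
step 4: 00101110

00101110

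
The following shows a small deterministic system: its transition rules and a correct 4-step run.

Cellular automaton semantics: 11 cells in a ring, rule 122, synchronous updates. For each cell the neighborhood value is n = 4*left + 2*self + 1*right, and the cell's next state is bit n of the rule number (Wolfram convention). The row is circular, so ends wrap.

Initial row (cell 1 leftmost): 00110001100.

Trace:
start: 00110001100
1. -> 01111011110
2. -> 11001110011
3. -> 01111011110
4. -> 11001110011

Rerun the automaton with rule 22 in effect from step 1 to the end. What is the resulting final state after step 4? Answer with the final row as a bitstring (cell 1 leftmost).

(re-executing steps 1..4 under rule 22; state before step 1: 00110001100)
1. -> 01001010010
2. -> 11111011111
3. -> 00000000000
4. -> 00000000000

00000000000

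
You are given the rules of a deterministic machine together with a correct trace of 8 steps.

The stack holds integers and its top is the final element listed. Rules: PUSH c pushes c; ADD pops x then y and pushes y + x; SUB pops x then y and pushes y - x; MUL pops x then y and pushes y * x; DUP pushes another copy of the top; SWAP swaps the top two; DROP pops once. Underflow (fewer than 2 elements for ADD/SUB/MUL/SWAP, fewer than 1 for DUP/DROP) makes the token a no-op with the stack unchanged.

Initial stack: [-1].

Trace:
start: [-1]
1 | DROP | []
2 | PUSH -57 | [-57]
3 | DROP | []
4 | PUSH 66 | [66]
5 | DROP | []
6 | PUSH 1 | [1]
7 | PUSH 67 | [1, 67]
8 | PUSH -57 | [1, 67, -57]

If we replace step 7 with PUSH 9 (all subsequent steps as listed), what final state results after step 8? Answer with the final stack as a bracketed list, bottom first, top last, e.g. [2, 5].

(re-executing from step 7 with the substitution; state before step 7: [1])
7 | PUSH 9 | [1, 9]
8 | PUSH -57 | [1, 9, -57]

[1, 9, -57]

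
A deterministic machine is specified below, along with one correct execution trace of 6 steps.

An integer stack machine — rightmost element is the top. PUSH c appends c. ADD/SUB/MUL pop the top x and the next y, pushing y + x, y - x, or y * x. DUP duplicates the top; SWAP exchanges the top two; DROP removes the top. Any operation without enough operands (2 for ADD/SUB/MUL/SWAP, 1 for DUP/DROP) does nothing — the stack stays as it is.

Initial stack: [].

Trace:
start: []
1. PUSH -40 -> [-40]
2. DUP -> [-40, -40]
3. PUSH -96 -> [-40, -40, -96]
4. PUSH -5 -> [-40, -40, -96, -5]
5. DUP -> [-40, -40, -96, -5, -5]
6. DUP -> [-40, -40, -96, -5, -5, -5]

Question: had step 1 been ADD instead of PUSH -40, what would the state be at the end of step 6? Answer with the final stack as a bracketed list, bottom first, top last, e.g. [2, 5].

[-96, -5, -5, -5]

(re-executing from step 1 with the substitution; state before step 1: [])
1. ADD -> []
2. DUP -> []
3. PUSH -96 -> [-96]
4. PUSH -5 -> [-96, -5]
5. DUP -> [-96, -5, -5]
6. DUP -> [-96, -5, -5, -5]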